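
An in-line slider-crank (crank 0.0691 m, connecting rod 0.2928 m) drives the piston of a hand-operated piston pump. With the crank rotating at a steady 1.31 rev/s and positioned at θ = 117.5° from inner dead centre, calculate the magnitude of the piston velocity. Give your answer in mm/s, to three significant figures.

448

ω = 2π·1.31 = 8.231 rad/s
For an in-line slider-crank, x = r cosθ + √(L² − r² sin²θ), so v = −rω sinθ·[1 + r cosθ/√(L² − r² sin²θ)].
With r = 0.0691 m, L = 0.2928 m, θ = 117.5°: √(L² − r² sin²θ) = 0.28631 m.
v = −0.0691·8.231·0.88701·[1 + 0.0691·-0.46175/0.28631] = -0.44828 m/s.
|v| = 0.44828 m/s = 448.28 mm/s.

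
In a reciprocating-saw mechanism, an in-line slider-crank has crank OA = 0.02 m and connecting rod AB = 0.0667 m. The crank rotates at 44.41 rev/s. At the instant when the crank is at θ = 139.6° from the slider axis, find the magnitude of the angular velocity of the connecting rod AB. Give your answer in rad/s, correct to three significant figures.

ω = 279 rad/s (converted from 44.41 rev/s).
The rod makes angle φ with the slider axis where L sinφ = r sinθ; differentiating, L cosφ·φ̇ = r ω cosθ.
L cosφ = √(L² − r² sin²θ) = 0.065428 m.
|ω_rod| = r ω |cosθ| / √(L² − r² sin²θ) = 0.02·279·0.76154/0.065428 = 64.956 rad/s.

65.0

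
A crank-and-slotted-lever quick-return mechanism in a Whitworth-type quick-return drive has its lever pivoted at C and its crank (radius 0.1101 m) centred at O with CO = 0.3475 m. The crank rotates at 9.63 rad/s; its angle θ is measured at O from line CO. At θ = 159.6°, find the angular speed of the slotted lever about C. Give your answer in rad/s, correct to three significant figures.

3.74

ω = 9.63 rad/s
Crank pin A relative to C: A = (d + r cosθ, r sinθ); lever angle φ = atan2(r sinθ, d + r cosθ).
Differentiating tanφ: φ̇ = rω(d cosθ + r)/(d² + r² + 2dr cosθ).
d² + r² + 2dr cosθ = |CA|² = 0.0611579 m²;  d cosθ + r = -0.21561 m.
|ω_lever| = |0.1101·9.63·-0.21561| / 0.0611579 = 3.7378 rad/s.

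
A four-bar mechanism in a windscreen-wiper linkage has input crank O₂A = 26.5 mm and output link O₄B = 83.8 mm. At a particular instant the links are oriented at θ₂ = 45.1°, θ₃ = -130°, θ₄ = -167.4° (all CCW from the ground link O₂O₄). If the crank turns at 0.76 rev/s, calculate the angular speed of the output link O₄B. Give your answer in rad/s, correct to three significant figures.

ω₂ = 4.775 rad/s (from 0.76 rev/s).
Differentiating the loop-closure r₂e^{iθ₂}+r₃e^{iθ₃}=r₁+r₄e^{iθ₄} gives r₂ω₂e^{iθ₂}+r₃ω₃e^{iθ₃}=r₄ω₄e^{iθ₄}.
Eliminating the other unknown: ω₄ = r₂ω₂ sin(θ₂−θ₃) / [r₄ sin(θ₄−θ₃)].
Numerator sine = +0.08542; denominator sine = -0.60738.
Result = 0.0265·4.775·(+0.08542) / (0.0838·(-0.60738)) = -0.21236 rad/s; magnitude 0.21236 rad/s.

0.212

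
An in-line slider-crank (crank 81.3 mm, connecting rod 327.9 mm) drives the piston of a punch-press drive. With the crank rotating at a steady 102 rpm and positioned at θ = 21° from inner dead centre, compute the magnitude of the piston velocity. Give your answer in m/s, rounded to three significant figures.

ω = 2π·102/60 = 10.68 rad/s
For an in-line slider-crank, x = r cosθ + √(L² − r² sin²θ), so v = −rω sinθ·[1 + r cosθ/√(L² − r² sin²θ)].
With r = 0.0813 m, L = 0.3279 m, θ = 21°: √(L² − r² sin²θ) = 0.3266 m.
v = −0.0813·10.68·0.35837·[1 + 0.0813·0.93358/0.3266] = -0.38353 m/s.
|v| = 0.38353 m/s.

0.384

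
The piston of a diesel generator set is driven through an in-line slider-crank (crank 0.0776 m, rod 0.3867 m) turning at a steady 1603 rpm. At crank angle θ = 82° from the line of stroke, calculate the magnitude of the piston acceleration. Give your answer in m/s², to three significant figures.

126

ω = 2π·1603/60 = 167.9 rad/s
x(θ) = r cosθ + √(L² − r² sin²θ); with ω constant, a = ω²·d²x/dθ².
d²x/dθ² = −r cosθ − r²(cos2θ)/√u − r⁴ sin²2θ/(4u^{3/2}),  u = L² − r² sin²θ = 0.143632 m².
Substituting r = 0.0776 m, L = 0.3867 m, θ = 82°: d²x/dθ² = +0.0044611 m.
a = ω²·d²x/dθ² = (167.9)²·(+0.0044611) = +125.71 m/s²;  |a| = 125.71 m/s².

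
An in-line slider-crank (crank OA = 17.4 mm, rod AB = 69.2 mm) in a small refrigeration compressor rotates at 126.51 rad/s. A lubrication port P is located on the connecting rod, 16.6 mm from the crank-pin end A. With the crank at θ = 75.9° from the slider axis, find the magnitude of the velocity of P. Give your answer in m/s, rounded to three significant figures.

ω = 126.5 rad/s.  Crank-pin speed |V_A| = rω = 2.2013 m/s, perpendicular to OA.
Rod angle: sinφ = −(r/L) sinθ ⇒ φ = -14.115°; ω_rod = −rω cosθ/√(L²−r²sin²θ) = -7.9907 rad/s.
V_P = V_A + ω_rod × AP, with AP = 0.0166 m along the rod.
Components: V_Px = −rω sinθ − a·ω_rod·sinφ = -2.1673 m/s;  V_Py = rω cosθ + a·ω_rod·cosφ = +0.40762 m/s.
|V_P| = √(V_Px² + V_Py²) = 2.2053 m/s.

2.21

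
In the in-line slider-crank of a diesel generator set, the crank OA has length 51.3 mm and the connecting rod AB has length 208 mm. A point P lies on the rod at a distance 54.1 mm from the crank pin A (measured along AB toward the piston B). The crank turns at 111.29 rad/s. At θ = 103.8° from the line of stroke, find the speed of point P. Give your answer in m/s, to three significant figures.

5.55

ω = 111.3 rad/s.  Crank-pin speed |V_A| = rω = 5.7092 m/s, perpendicular to OA.
Rod angle: sinφ = −(r/L) sinθ ⇒ φ = -13.858°; ω_rod = −rω cosθ/√(L²−r²sin²θ) = +6.7435 rad/s.
V_P = V_A + ω_rod × AP, with AP = 0.0541 m along the rod.
Components: V_Px = −rω sinθ − a·ω_rod·sinφ = -5.457 m/s;  V_Py = rω cosθ + a·ω_rod·cosφ = -1.0076 m/s.
|V_P| = √(V_Px² + V_Py²) = 5.5492 m/s.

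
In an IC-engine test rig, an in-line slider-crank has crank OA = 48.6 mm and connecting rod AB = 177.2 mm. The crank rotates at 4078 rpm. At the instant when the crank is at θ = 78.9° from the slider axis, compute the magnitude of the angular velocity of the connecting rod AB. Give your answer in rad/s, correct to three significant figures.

ω = 427 rad/s (converted from 4078 rpm).
The rod makes angle φ with the slider axis where L sinφ = r sinθ; differentiating, L cosφ·φ̇ = r ω cosθ.
L cosφ = √(L² − r² sin²θ) = 0.17066 m.
|ω_rod| = r ω |cosθ| / √(L² − r² sin²θ) = 0.0486·427·0.19252/0.17066 = 23.413 rad/s.

23.4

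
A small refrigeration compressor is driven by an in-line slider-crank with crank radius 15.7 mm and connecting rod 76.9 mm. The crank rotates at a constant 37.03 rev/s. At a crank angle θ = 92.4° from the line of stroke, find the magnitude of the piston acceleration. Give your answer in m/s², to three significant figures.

ω = 2π·37 = 232.7 rad/s
x(θ) = r cosθ + √(L² − r² sin²θ); with ω constant, a = ω²·d²x/dθ².
d²x/dθ² = −r cosθ − r²(cos2θ)/√u − r⁴ sin²2θ/(4u^{3/2}),  u = L² − r² sin²θ = 0.00566755 m².
Substituting r = 0.0157 m, L = 0.0769 m, θ = 92.4°: d²x/dθ² = +0.0039199 m.
a = ω²·d²x/dθ² = (232.7)²·(+0.0039199) = +212.2 m/s²;  |a| = 212.2 m/s².

212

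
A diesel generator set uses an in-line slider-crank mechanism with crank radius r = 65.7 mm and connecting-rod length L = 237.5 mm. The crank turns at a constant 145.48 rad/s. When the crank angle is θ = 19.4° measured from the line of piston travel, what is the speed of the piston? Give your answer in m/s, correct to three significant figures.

ω = 145.5 rad/s
For an in-line slider-crank, x = r cosθ + √(L² − r² sin²θ), so v = −rω sinθ·[1 + r cosθ/√(L² − r² sin²θ)].
With r = 0.0657 m, L = 0.2375 m, θ = 19.4°: √(L² − r² sin²θ) = 0.2365 m.
v = −0.0657·145.5·0.33216·[1 + 0.0657·0.94322/0.2365] = -4.0067 m/s.
|v| = 4.0067 m/s.

4.01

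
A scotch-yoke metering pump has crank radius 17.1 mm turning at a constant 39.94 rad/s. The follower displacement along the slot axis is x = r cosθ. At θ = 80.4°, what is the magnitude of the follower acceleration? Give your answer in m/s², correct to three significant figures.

ω = 39.94 rad/s
x = r cosθ ⇒ ẍ = −rω² cosθ (ω constant).
|a| = rω²|cosθ| = 0.0171·(39.94)²·|cos 80.4°| = 4.5491 m/s².

4.55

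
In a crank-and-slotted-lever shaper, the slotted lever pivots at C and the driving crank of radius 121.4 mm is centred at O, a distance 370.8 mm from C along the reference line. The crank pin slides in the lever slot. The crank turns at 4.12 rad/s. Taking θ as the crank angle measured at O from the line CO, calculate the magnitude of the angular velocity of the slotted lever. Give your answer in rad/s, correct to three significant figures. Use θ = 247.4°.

0.0897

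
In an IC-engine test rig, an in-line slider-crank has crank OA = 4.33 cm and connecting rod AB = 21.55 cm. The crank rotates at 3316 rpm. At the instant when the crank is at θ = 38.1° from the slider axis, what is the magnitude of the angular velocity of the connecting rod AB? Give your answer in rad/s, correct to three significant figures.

ω = 347.3 rad/s (converted from 3316 rpm).
The rod makes angle φ with the slider axis where L sinφ = r sinθ; differentiating, L cosφ·φ̇ = r ω cosθ.
L cosφ = √(L² − r² sin²θ) = 0.21384 m.
|ω_rod| = r ω |cosθ| / √(L² − r² sin²θ) = 0.0433·347.3·0.78694/0.21384 = 55.333 rad/s.

55.3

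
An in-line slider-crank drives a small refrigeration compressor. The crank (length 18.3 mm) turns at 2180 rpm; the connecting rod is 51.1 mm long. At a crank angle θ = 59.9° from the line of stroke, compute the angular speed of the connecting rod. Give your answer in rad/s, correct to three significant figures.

43.1

ω = 228.3 rad/s (converted from 2180 rpm).
The rod makes angle φ with the slider axis where L sinφ = r sinθ; differentiating, L cosφ·φ̇ = r ω cosθ.
L cosφ = √(L² − r² sin²θ) = 0.048585 m.
|ω_rod| = r ω |cosθ| / √(L² − r² sin²θ) = 0.0183·228.3·0.50151/0.048585 = 43.123 rad/s.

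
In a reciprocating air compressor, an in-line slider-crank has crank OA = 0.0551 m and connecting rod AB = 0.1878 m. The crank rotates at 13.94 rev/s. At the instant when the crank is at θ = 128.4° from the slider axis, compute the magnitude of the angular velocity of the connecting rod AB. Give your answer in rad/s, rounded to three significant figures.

ω = 87.59 rad/s (converted from 13.94 rev/s).
The rod makes angle φ with the slider axis where L sinφ = r sinθ; differentiating, L cosφ·φ̇ = r ω cosθ.
L cosφ = √(L² − r² sin²θ) = 0.18277 m.
|ω_rod| = r ω |cosθ| / √(L² − r² sin²θ) = 0.0551·87.59·0.62115/0.18277 = 16.402 rad/s.

16.4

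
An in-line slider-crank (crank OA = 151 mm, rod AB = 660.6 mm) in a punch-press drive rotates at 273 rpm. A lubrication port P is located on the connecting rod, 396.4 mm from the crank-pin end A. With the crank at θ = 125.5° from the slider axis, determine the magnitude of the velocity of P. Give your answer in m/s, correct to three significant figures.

3.38

ω = 28.59 rad/s.  Crank-pin speed |V_A| = rω = 4.3169 m/s, perpendicular to OA.
Rod angle: sinφ = −(r/L) sinθ ⇒ φ = -10.725°; ω_rod = −rω cosθ/√(L²−r²sin²θ) = +3.8622 rad/s.
V_P = V_A + ω_rod × AP, with AP = 0.3964 m along the rod.
Components: V_Px = −rω sinθ − a·ω_rod·sinφ = -3.2295 m/s;  V_Py = rω cosθ + a·ω_rod·cosφ = -1.0026 m/s.
|V_P| = √(V_Px² + V_Py²) = 3.3816 m/s.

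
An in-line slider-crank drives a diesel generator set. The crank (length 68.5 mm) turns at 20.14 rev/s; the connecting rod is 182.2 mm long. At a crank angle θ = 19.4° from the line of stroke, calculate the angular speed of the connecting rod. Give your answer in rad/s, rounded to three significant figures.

45.2

ω = 126.5 rad/s (converted from 20.14 rev/s).
The rod makes angle φ with the slider axis where L sinφ = r sinθ; differentiating, L cosφ·φ̇ = r ω cosθ.
L cosφ = √(L² − r² sin²θ) = 0.18077 m.
|ω_rod| = r ω |cosθ| / √(L² − r² sin²θ) = 0.0685·126.5·0.94322/0.18077 = 45.228 rad/s.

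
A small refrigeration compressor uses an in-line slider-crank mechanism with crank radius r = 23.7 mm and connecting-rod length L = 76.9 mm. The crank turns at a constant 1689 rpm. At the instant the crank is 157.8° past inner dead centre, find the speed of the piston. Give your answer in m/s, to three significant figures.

ω = 2π·1689/60 = 176.9 rad/s
For an in-line slider-crank, x = r cosθ + √(L² − r² sin²θ), so v = −rω sinθ·[1 + r cosθ/√(L² − r² sin²θ)].
With r = 0.0237 m, L = 0.0769 m, θ = 157.8°: √(L² − r² sin²θ) = 0.076377 m.
v = −0.0237·176.9·0.37784·[1 + 0.0237·-0.92587/0.076377] = -1.1288 m/s.
|v| = 1.1288 m/s.

1.13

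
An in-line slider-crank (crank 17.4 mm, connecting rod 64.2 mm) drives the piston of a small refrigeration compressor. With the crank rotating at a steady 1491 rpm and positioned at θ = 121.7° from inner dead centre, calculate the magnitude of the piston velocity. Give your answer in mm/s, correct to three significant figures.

1970

ω = 2π·1491/60 = 156.1 rad/s
For an in-line slider-crank, x = r cosθ + √(L² − r² sin²θ), so v = −rω sinθ·[1 + r cosθ/√(L² − r² sin²θ)].
With r = 0.0174 m, L = 0.0642 m, θ = 121.7°: √(L² − r² sin²θ) = 0.06247 m.
v = −0.0174·156.1·0.85081·[1 + 0.0174·-0.52547/0.06247] = -1.9732 m/s.
|v| = 1.9732 m/s = 1973.2 mm/s.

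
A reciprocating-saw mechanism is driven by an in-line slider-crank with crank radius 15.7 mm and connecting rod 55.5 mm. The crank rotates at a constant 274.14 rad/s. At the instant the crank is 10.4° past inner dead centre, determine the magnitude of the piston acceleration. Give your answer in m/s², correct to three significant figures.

ω = 274.1 rad/s
x(θ) = r cosθ + √(L² − r² sin²θ); with ω constant, a = ω²·d²x/dθ².
d²x/dθ² = −r cosθ − r²(cos2θ)/√u − r⁴ sin²2θ/(4u^{3/2}),  u = L² − r² sin²θ = 0.00307222 m².
Substituting r = 0.0157 m, L = 0.0555 m, θ = 10.4°: d²x/dθ² = -0.019611 m.
a = ω²·d²x/dθ² = (274.1)²·(-0.019611) = -1473.8 m/s²;  |a| = 1473.8 m/s².

1470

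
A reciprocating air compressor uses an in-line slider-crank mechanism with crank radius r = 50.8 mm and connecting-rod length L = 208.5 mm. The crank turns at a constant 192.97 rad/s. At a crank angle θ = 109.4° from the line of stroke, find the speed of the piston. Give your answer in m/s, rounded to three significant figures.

8.48

ω = 193 rad/s
For an in-line slider-crank, x = r cosθ + √(L² − r² sin²θ), so v = −rω sinθ·[1 + r cosθ/√(L² − r² sin²θ)].
With r = 0.0508 m, L = 0.2085 m, θ = 109.4°: √(L² − r² sin²θ) = 0.20292 m.
v = −0.0508·193·0.94322·[1 + 0.0508·-0.33216/0.20292] = -8.4774 m/s.
|v| = 8.4774 m/s.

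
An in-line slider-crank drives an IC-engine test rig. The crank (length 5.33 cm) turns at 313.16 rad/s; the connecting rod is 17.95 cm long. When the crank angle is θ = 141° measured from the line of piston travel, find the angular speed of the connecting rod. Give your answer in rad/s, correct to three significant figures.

ω = 313.2 rad/s
The rod makes angle φ with the slider axis where L sinφ = r sinθ; differentiating, L cosφ·φ̇ = r ω cosθ.
L cosφ = √(L² − r² sin²θ) = 0.17634 m.
|ω_rod| = r ω |cosθ| / √(L² − r² sin²θ) = 0.0533·313.2·0.77715/0.17634 = 73.561 rad/s.

73.6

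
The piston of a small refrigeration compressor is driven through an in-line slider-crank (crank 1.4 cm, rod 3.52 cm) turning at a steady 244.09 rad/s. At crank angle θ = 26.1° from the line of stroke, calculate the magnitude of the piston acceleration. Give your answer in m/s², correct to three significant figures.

964

ω = 244.1 rad/s
x(θ) = r cosθ + √(L² − r² sin²θ); with ω constant, a = ω²·d²x/dθ².
d²x/dθ² = −r cosθ − r²(cos2θ)/√u − r⁴ sin²2θ/(4u^{3/2}),  u = L² − r² sin²θ = 0.0012011 m².
Substituting r = 0.014 m, L = 0.0352 m, θ = 26.1°: d²x/dθ² = -0.016183 m.
a = ω²·d²x/dθ² = (244.1)²·(-0.016183) = -964.16 m/s²;  |a| = 964.16 m/s².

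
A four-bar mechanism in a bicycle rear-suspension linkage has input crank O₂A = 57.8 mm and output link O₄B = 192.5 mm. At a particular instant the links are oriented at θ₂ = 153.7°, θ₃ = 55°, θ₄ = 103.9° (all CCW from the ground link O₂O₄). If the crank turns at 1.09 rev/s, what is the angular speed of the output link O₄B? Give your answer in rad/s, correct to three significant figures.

ω₂ = 6.849 rad/s (from 1.09 rev/s).
Differentiating the loop-closure r₂e^{iθ₂}+r₃e^{iθ₃}=r₁+r₄e^{iθ₄} gives r₂ω₂e^{iθ₂}+r₃ω₃e^{iθ₃}=r₄ω₄e^{iθ₄}.
Eliminating the other unknown: ω₄ = r₂ω₂ sin(θ₂−θ₃) / [r₄ sin(θ₄−θ₃)].
Numerator sine = +0.98849; denominator sine = +0.75356.
Result = 0.0578·6.849·(+0.98849) / (0.1925·(+0.75356)) = +2.6975 rad/s; magnitude 2.6975 rad/s.

2.70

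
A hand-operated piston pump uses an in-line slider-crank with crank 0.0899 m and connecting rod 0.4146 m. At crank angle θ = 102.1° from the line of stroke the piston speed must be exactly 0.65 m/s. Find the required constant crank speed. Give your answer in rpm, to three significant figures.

74.1

For an in-line slider-crank, |v_piston| = rω|sinθ|·[1 + r cosθ/√(L² − r² sin²θ)].
With r = 0.0899 m, L = 0.4146 m, θ = 102.1°: the bracketed kinematic factor |dx/dθ| = 0.083814 m.
ω = v/|dx/dθ| = 0.65/0.083814 = 7.7552 rad/s.
N = 60ω/(2π) = 74.057 rpm.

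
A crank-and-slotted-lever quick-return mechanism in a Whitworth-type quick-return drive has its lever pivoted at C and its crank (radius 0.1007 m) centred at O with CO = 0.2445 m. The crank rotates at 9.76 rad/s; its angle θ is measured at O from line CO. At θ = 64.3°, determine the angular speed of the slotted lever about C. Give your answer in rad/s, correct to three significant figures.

ω = 9.76 rad/s
Crank pin A relative to C: A = (d + r cosθ, r sinθ); lever angle φ = atan2(r sinθ, d + r cosθ).
Differentiating tanφ: φ̇ = rω(d cosθ + r)/(d² + r² + 2dr cosθ).
d² + r² + 2dr cosθ = |CA|² = 0.0912751 m²;  d cosθ + r = +0.20673 m.
|ω_lever| = |0.1007·9.76·+0.20673| / 0.0912751 = 2.226 rad/s.

2.23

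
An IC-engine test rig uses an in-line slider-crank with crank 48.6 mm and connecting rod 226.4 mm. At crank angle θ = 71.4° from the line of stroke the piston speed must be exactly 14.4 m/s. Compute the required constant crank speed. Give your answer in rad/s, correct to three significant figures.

For an in-line slider-crank, |v_piston| = rω|sinθ|·[1 + r cosθ/√(L² − r² sin²θ)].
With r = 0.0486 m, L = 0.2264 m, θ = 71.4°: the bracketed kinematic factor |dx/dθ| = 0.049283 m.
ω = v/|dx/dθ| = 14.4/0.049283 = 292.19 rad/s.

292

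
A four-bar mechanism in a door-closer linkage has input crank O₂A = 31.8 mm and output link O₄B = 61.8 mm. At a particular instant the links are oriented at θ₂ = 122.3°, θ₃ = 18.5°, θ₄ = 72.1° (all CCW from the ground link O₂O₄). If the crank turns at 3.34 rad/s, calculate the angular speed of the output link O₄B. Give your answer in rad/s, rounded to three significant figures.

2.07

ω₂ = 3.34 rad/s
Differentiating the loop-closure r₂e^{iθ₂}+r₃e^{iθ₃}=r₁+r₄e^{iθ₄} gives r₂ω₂e^{iθ₂}+r₃ω₃e^{iθ₃}=r₄ω₄e^{iθ₄}.
Eliminating the other unknown: ω₄ = r₂ω₂ sin(θ₂−θ₃) / [r₄ sin(θ₄−θ₃)].
Numerator sine = +0.97113; denominator sine = +0.80489.
Result = 0.0318·3.34·(+0.97113) / (0.0618·(+0.80489)) = +2.0736 rad/s; magnitude 2.0736 rad/s.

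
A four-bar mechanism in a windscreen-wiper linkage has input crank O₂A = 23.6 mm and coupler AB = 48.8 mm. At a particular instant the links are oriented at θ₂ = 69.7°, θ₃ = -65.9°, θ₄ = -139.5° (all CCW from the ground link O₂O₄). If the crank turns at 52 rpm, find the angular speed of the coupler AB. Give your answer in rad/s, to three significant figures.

1.34

ω₂ = 5.445 rad/s (from 52 rpm).
Differentiating the loop-closure r₂e^{iθ₂}+r₃e^{iθ₃}=r₁+r₄e^{iθ₄} gives r₂ω₂e^{iθ₂}+r₃ω₃e^{iθ₃}=r₄ω₄e^{iθ₄}.
Eliminating the other unknown: ω₃ = r₂ω₂ sin(θ₄−θ₂) / [r₃ sin(θ₃−θ₄)].
Numerator sine = +0.48786; denominator sine = +0.95931.
Result = 0.0236·5.445·(+0.48786) / (0.0488·(+0.95931)) = +1.3392 rad/s; magnitude 1.3392 rad/s.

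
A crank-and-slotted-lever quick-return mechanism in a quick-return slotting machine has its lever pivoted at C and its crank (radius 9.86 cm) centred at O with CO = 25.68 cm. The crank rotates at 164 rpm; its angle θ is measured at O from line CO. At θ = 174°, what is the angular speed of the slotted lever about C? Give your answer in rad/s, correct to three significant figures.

ω = 17.17 rad/s (from 164 rpm).
Crank pin A relative to C: A = (d + r cosθ, r sinθ); lever angle φ = atan2(r sinθ, d + r cosθ).
Differentiating tanφ: φ̇ = rω(d cosθ + r)/(d² + r² + 2dr cosθ).
d² + r² + 2dr cosθ = |CA|² = 0.0253047 m²;  d cosθ + r = -0.15679 m.
|ω_lever| = |0.0986·17.17·-0.15679| / 0.0253047 = 10.492 rad/s.

10.5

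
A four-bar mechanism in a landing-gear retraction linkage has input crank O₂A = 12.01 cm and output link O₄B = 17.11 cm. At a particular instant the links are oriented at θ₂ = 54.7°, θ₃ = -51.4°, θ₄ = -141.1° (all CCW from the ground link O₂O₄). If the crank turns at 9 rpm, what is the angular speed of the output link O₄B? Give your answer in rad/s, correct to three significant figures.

0.636

ω₂ = 0.9425 rad/s (from 9 rpm).
Differentiating the loop-closure r₂e^{iθ₂}+r₃e^{iθ₃}=r₁+r₄e^{iθ₄} gives r₂ω₂e^{iθ₂}+r₃ω₃e^{iθ₃}=r₄ω₄e^{iθ₄}.
Eliminating the other unknown: ω₄ = r₂ω₂ sin(θ₂−θ₃) / [r₄ sin(θ₄−θ₃)].
Numerator sine = +0.96078; denominator sine = -0.99999.
Result = 0.1201·0.9425·(+0.96078) / (0.1711·(-0.99999)) = -0.63561 rad/s; magnitude 0.63561 rad/s.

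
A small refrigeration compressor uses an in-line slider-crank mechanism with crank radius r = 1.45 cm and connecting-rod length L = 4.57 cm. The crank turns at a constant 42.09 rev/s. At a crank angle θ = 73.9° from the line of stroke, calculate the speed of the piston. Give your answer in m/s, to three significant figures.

ω = 2π·42.1 = 264.5 rad/s
For an in-line slider-crank, x = r cosθ + √(L² − r² sin²θ), so v = −rω sinθ·[1 + r cosθ/√(L² − r² sin²θ)].
With r = 0.0145 m, L = 0.0457 m, θ = 73.9°: √(L² − r² sin²θ) = 0.043525 m.
v = −0.0145·264.5·0.96078·[1 + 0.0145·0.27731/0.043525] = -4.0246 m/s.
|v| = 4.0246 m/s.

4.02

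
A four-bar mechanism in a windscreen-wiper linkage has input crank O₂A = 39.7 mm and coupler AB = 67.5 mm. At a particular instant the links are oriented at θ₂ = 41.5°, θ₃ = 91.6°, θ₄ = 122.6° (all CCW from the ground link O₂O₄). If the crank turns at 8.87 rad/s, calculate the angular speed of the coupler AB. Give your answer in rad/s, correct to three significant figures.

10.0

ω₂ = 8.87 rad/s
Differentiating the loop-closure r₂e^{iθ₂}+r₃e^{iθ₃}=r₁+r₄e^{iθ₄} gives r₂ω₂e^{iθ₂}+r₃ω₃e^{iθ₃}=r₄ω₄e^{iθ₄}.
Eliminating the other unknown: ω₃ = r₂ω₂ sin(θ₄−θ₂) / [r₃ sin(θ₃−θ₄)].
Numerator sine = +0.98796; denominator sine = -0.51504.
Result = 0.0397·8.87·(+0.98796) / (0.0675·(-0.51504)) = -10.007 rad/s; magnitude 10.007 rad/s.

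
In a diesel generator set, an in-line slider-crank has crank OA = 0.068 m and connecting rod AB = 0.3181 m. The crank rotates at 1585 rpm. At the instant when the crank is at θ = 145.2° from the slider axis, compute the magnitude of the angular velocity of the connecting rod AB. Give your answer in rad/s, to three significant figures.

29.4

ω = 166 rad/s (converted from 1585 rpm).
The rod makes angle φ with the slider axis where L sinφ = r sinθ; differentiating, L cosφ·φ̇ = r ω cosθ.
L cosφ = √(L² − r² sin²θ) = 0.31572 m.
|ω_rod| = r ω |cosθ| / √(L² − r² sin²θ) = 0.068·166·0.82115/0.31572 = 29.355 rad/s.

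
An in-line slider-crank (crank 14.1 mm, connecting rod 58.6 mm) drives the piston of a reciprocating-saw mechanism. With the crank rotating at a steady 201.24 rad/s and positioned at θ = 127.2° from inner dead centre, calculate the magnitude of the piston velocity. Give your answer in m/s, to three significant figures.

ω = 201.2 rad/s
For an in-line slider-crank, x = r cosθ + √(L² − r² sin²θ), so v = −rω sinθ·[1 + r cosθ/√(L² − r² sin²θ)].
With r = 0.0141 m, L = 0.0586 m, θ = 127.2°: √(L² − r² sin²θ) = 0.057514 m.
v = −0.0141·201.2·0.79653·[1 + 0.0141·-0.60460/0.057514] = -1.9251 m/s.
|v| = 1.9251 m/s.

1.93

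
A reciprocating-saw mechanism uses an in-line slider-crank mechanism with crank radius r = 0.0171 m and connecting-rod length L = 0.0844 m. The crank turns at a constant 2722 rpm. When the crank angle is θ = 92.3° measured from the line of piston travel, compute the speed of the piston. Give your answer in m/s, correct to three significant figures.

ω = 2π·2722/60 = 285 rad/s
For an in-line slider-crank, x = r cosθ + √(L² − r² sin²θ), so v = −rω sinθ·[1 + r cosθ/√(L² − r² sin²θ)].
With r = 0.0171 m, L = 0.0844 m, θ = 92.3°: √(L² − r² sin²θ) = 0.082652 m.
v = −0.0171·285·0.99919·[1 + 0.0171·-0.04013/0.082652] = -4.8299 m/s.
|v| = 4.8299 m/s.

4.83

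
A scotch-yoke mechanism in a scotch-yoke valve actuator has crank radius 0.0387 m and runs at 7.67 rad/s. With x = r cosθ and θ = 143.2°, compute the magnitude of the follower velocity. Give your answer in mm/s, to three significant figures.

178

ω = 7.67 rad/s
x = r cosθ ⇒ ẋ = −rω sinθ.
|v| = rω|sinθ| = 0.0387·7.67·|sin 143.2°| = 0.17781 m/s = 177.81 mm/s.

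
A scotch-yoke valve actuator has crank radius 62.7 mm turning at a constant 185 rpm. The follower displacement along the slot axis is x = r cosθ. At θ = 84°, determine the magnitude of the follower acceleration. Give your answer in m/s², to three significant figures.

ω = 19.37 rad/s (from 185 rpm).
x = r cosθ ⇒ ẍ = −rω² cosθ (ω constant).
|a| = rω²|cosθ| = 0.0627·(19.37)²·|cos 84°| = 2.4598 m/s².

2.46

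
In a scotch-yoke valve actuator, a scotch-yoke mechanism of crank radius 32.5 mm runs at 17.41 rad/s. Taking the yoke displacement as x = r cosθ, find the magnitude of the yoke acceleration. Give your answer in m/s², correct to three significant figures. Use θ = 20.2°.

9.25

ω = 17.41 rad/s
x = r cosθ ⇒ ẍ = −rω² cosθ (ω constant).
|a| = rω²|cosθ| = 0.0325·(17.41)²·|cos 20.2°| = 9.2451 m/s².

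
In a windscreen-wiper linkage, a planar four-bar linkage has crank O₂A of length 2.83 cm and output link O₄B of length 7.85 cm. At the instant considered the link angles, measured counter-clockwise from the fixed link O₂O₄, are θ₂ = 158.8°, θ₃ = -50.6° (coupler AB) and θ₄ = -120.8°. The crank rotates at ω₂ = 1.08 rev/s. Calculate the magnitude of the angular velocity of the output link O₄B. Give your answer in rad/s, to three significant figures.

1.28

ω₂ = 6.786 rad/s (from 1.08 rev/s).
Differentiating the loop-closure r₂e^{iθ₂}+r₃e^{iθ₃}=r₁+r₄e^{iθ₄} gives r₂ω₂e^{iθ₂}+r₃ω₃e^{iθ₃}=r₄ω₄e^{iθ₄}.
Eliminating the other unknown: ω₄ = r₂ω₂ sin(θ₂−θ₃) / [r₄ sin(θ₄−θ₃)].
Numerator sine = -0.49090; denominator sine = -0.94088.
Result = 0.0283·6.786·(-0.49090) / (0.0785·(-0.94088)) = +1.2764 rad/s; magnitude 1.2764 rad/s.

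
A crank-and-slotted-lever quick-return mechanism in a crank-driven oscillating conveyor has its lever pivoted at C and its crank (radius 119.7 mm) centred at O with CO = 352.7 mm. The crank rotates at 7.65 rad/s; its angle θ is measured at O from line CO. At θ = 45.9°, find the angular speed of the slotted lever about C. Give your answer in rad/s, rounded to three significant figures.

1.69

ω = 7.65 rad/s
Crank pin A relative to C: A = (d + r cosθ, r sinθ); lever angle φ = atan2(r sinθ, d + r cosθ).
Differentiating tanφ: φ̇ = rω(d cosθ + r)/(d² + r² + 2dr cosθ).
d² + r² + 2dr cosθ = |CA|² = 0.197486 m²;  d cosθ + r = +0.36515 m.
|ω_lever| = |0.1197·7.65·+0.36515| / 0.197486 = 1.6931 rad/s.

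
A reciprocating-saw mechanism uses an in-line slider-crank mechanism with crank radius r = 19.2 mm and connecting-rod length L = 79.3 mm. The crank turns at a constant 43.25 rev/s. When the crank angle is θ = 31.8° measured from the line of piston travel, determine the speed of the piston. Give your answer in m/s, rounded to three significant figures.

ω = 2π·43.2 = 271.7 rad/s
For an in-line slider-crank, x = r cosθ + √(L² − r² sin²θ), so v = −rω sinθ·[1 + r cosθ/√(L² − r² sin²θ)].
With r = 0.0192 m, L = 0.0793 m, θ = 31.8°: √(L² − r² sin²θ) = 0.078652 m.
v = −0.0192·271.7·0.52696·[1 + 0.0192·0.84989/0.078652] = -3.3198 m/s.
|v| = 3.3198 m/s.

3.32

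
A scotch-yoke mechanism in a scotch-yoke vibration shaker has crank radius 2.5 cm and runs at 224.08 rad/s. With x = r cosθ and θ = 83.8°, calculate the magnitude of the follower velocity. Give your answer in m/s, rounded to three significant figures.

ω = 224.1 rad/s
x = r cosθ ⇒ ẋ = −rω sinθ.
|v| = rω|sinθ| = 0.025·224.1·|sin 83.8°| = 5.5692 m/s.

5.57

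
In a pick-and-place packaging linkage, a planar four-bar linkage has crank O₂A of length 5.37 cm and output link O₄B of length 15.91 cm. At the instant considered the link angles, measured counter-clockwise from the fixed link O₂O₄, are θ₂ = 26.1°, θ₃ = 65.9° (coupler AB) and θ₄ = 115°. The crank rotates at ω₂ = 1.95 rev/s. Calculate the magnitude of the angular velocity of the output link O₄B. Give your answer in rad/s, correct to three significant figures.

3.50

ω₂ = 12.25 rad/s (from 1.95 rev/s).
Differentiating the loop-closure r₂e^{iθ₂}+r₃e^{iθ₃}=r₁+r₄e^{iθ₄} gives r₂ω₂e^{iθ₂}+r₃ω₃e^{iθ₃}=r₄ω₄e^{iθ₄}.
Eliminating the other unknown: ω₄ = r₂ω₂ sin(θ₂−θ₃) / [r₄ sin(θ₄−θ₃)].
Numerator sine = -0.64011; denominator sine = +0.75585.
Result = 0.0537·12.25·(-0.64011) / (0.1591·(+0.75585)) = -3.5022 rad/s; magnitude 3.5022 rad/s.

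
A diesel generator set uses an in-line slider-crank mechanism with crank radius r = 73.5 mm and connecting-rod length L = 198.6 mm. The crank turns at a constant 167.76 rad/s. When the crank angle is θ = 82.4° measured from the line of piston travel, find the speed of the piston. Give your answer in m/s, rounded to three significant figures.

12.9

ω = 167.8 rad/s
For an in-line slider-crank, x = r cosθ + √(L² − r² sin²θ), so v = −rω sinθ·[1 + r cosθ/√(L² − r² sin²θ)].
With r = 0.0735 m, L = 0.1986 m, θ = 82.4°: √(L² − r² sin²θ) = 0.18475 m.
v = −0.0735·167.8·0.99122·[1 + 0.0735·0.13226/0.18475] = -12.865 m/s.
|v| = 12.865 m/s.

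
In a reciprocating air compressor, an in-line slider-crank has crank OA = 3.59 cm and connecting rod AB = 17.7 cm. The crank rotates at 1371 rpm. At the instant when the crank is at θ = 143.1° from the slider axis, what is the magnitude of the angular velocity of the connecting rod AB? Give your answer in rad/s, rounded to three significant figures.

ω = 143.6 rad/s (converted from 1371 rpm).
The rod makes angle φ with the slider axis where L sinφ = r sinθ; differentiating, L cosφ·φ̇ = r ω cosθ.
L cosφ = √(L² − r² sin²θ) = 0.17568 m.
|ω_rod| = r ω |cosθ| / √(L² − r² sin²θ) = 0.0359·143.6·0.79968/0.17568 = 23.461 rad/s.

23.5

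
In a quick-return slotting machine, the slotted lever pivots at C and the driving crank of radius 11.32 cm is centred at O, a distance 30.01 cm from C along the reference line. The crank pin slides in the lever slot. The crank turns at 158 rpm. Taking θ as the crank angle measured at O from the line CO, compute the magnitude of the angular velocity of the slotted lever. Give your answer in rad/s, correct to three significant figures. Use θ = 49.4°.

ω = 16.55 rad/s (from 158 rpm).
Crank pin A relative to C: A = (d + r cosθ, r sinθ); lever angle φ = atan2(r sinθ, d + r cosθ).
Differentiating tanφ: φ̇ = rω(d cosθ + r)/(d² + r² + 2dr cosθ).
d² + r² + 2dr cosθ = |CA|² = 0.14709 m²;  d cosθ + r = +0.3085 m.
|ω_lever| = |0.1132·16.55·+0.3085| / 0.14709 = 3.9283 rad/s.

3.93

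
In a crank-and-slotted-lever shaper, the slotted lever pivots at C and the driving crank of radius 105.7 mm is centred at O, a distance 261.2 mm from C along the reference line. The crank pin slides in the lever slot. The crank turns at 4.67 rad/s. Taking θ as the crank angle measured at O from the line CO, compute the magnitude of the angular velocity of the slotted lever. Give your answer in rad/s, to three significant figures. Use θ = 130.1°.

0.704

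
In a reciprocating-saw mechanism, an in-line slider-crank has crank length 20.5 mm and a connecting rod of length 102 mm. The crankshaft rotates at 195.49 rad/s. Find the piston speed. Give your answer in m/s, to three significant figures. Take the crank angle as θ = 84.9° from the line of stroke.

4.06

ω = 195.5 rad/s
For an in-line slider-crank, x = r cosθ + √(L² − r² sin²θ), so v = −rω sinθ·[1 + r cosθ/√(L² − r² sin²θ)].
With r = 0.0205 m, L = 0.102 m, θ = 84.9°: √(L² − r² sin²θ) = 0.099935 m.
v = −0.0205·195.5·0.99604·[1 + 0.0205·0.08889/0.099935] = -4.0645 m/s.
|v| = 4.0645 m/s.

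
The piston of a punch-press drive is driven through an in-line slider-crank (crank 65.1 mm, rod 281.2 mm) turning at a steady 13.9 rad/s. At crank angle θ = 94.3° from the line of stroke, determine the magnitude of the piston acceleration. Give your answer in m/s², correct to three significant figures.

3.90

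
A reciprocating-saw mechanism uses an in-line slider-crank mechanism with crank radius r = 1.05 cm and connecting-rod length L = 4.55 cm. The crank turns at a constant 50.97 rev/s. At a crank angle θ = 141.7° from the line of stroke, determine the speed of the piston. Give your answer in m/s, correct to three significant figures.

ω = 2π·51 = 320.3 rad/s
For an in-line slider-crank, x = r cosθ + √(L² − r² sin²θ), so v = −rω sinθ·[1 + r cosθ/√(L² − r² sin²θ)].
With r = 0.0105 m, L = 0.0455 m, θ = 141.7°: √(L² − r² sin²θ) = 0.045032 m.
v = −0.0105·320.3·0.61978·[1 + 0.0105·-0.78478/0.045032] = -1.7028 m/s.
|v| = 1.7028 m/s.

1.70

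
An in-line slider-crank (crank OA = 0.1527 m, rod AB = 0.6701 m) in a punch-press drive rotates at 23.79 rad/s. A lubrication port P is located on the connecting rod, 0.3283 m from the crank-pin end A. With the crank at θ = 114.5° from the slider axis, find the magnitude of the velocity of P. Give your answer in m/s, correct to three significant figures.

ω = 23.79 rad/s.  Crank-pin speed |V_A| = rω = 3.6327 m/s, perpendicular to OA.
Rod angle: sinφ = −(r/L) sinθ ⇒ φ = -11.968°; ω_rod = −rω cosθ/√(L²−r²sin²θ) = +2.2981 rad/s.
V_P = V_A + ω_rod × AP, with AP = 0.3283 m along the rod.
Components: V_Px = −rω sinθ − a·ω_rod·sinφ = -3.1492 m/s;  V_Py = rω cosθ + a·ω_rod·cosφ = -0.76841 m/s.
|V_P| = √(V_Px² + V_Py²) = 3.2416 m/s.

3.24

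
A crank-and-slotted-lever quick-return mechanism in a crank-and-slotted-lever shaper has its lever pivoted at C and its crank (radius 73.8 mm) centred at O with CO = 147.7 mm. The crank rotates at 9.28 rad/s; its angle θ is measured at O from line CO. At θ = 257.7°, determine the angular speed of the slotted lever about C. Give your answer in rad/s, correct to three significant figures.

ω = 9.28 rad/s
Crank pin A relative to C: A = (d + r cosθ, r sinθ); lever angle φ = atan2(r sinθ, d + r cosθ).
Differentiating tanφ: φ̇ = rω(d cosθ + r)/(d² + r² + 2dr cosθ).
d² + r² + 2dr cosθ = |CA|² = 0.0226176 m²;  d cosθ + r = +0.042335 m.
|ω_lever| = |0.0738·9.28·+0.042335| / 0.0226176 = 1.2819 rad/s.

1.28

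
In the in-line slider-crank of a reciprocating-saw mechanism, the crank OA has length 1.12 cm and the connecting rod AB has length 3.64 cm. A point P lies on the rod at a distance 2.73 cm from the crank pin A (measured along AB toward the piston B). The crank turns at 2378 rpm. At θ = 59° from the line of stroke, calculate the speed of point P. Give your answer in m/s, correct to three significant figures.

2.71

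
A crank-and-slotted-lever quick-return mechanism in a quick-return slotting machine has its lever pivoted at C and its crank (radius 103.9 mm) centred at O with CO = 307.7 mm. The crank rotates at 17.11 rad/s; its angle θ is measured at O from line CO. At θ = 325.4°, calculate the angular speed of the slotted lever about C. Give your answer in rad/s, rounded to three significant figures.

4.02

ω = 17.11 rad/s
Crank pin A relative to C: A = (d + r cosθ, r sinθ); lever angle φ = atan2(r sinθ, d + r cosθ).
Differentiating tanφ: φ̇ = rω(d cosθ + r)/(d² + r² + 2dr cosθ).
d² + r² + 2dr cosθ = |CA|² = 0.158106 m²;  d cosθ + r = +0.35718 m.
|ω_lever| = |0.1039·17.11·+0.35718| / 0.158106 = 4.0161 rad/s.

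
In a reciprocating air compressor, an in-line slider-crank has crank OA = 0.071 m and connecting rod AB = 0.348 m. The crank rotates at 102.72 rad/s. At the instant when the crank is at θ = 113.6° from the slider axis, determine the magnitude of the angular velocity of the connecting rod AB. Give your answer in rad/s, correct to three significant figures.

8.54

ω = 102.7 rad/s
The rod makes angle φ with the slider axis where L sinφ = r sinθ; differentiating, L cosφ·φ̇ = r ω cosθ.
L cosφ = √(L² − r² sin²θ) = 0.34186 m.
|ω_rod| = r ω |cosθ| / √(L² − r² sin²θ) = 0.071·102.7·0.40035/0.34186 = 8.5408 rad/s.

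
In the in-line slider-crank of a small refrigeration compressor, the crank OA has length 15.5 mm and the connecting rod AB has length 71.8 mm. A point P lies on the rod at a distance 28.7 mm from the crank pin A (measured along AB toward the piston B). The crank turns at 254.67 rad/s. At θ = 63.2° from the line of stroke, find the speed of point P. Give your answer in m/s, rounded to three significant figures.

3.82

ω = 254.7 rad/s.  Crank-pin speed |V_A| = rω = 3.9474 m/s, perpendicular to OA.
Rod angle: sinφ = −(r/L) sinθ ⇒ φ = -11.110°; ω_rod = −rω cosθ/√(L²−r²sin²θ) = -25.262 rad/s.
V_P = V_A + ω_rod × AP, with AP = 0.0287 m along the rod.
Components: V_Px = −rω sinθ − a·ω_rod·sinφ = -3.6631 m/s;  V_Py = rω cosθ + a·ω_rod·cosφ = +1.0684 m/s.
|V_P| = √(V_Px² + V_Py²) = 3.8157 m/s.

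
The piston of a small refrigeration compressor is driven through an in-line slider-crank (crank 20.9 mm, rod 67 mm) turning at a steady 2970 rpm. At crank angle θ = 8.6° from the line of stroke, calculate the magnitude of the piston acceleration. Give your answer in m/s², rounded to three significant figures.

2600

ω = 2π·2970/60 = 311 rad/s
x(θ) = r cosθ + √(L² − r² sin²θ); with ω constant, a = ω²·d²x/dθ².
d²x/dθ² = −r cosθ − r²(cos2θ)/√u − r⁴ sin²2θ/(4u^{3/2}),  u = L² − r² sin²θ = 0.00447923 m².
Substituting r = 0.0209 m, L = 0.067 m, θ = 8.6°: d²x/dθ² = -0.026914 m.
a = ω²·d²x/dθ² = (311)²·(-0.026914) = -2603.4 m/s²;  |a| = 2603.4 m/s².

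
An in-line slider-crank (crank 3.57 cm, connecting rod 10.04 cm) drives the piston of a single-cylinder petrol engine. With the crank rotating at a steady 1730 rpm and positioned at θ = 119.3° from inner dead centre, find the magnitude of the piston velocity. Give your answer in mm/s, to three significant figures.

4610

ω = 2π·1730/60 = 181.2 rad/s
For an in-line slider-crank, x = r cosθ + √(L² − r² sin²θ), so v = −rω sinθ·[1 + r cosθ/√(L² − r² sin²θ)].
With r = 0.0357 m, L = 0.1004 m, θ = 119.3°: √(L² − r² sin²θ) = 0.095451 m.
v = −0.0357·181.2·0.87207·[1 + 0.0357·-0.48938/0.095451] = -4.6078 m/s.
|v| = 4.6078 m/s = 4607.8 mm/s.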